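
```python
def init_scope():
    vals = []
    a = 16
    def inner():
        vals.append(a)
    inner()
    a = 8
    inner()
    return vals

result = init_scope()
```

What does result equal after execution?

Step 1: a = 16. inner() appends current a to vals.
Step 2: First inner(): appends 16. Then a = 8.
Step 3: Second inner(): appends 8 (closure sees updated a). result = [16, 8]

The answer is [16, 8].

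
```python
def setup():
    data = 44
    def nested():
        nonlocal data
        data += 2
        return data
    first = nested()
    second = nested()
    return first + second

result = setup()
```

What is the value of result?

Step 1: data starts at 44.
Step 2: First call: data = 44 + 2 = 46, returns 46.
Step 3: Second call: data = 46 + 2 = 48, returns 48.
Step 4: result = 46 + 48 = 94

The answer is 94.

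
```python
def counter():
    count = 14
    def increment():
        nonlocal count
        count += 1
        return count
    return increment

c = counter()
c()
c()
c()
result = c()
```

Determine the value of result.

Step 1: counter() creates closure with count = 14.
Step 2: Each c() call increments count via nonlocal. After 4 calls: 14 + 4 = 18.
Step 3: result = 18

The answer is 18.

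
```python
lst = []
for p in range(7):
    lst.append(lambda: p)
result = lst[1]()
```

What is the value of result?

Step 1: The loop creates 7 lambdas, all referencing the same variable p.
Step 2: After the loop, p = 6 (final value).
Step 3: lst[1]() looks up p at call time and finds 6. This is the late binding gotcha. result = 6

The answer is 6.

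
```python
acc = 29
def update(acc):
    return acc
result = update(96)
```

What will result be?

Step 1: Global acc = 29.
Step 2: update(96) takes parameter acc = 96, which shadows the global.
Step 3: result = 96

The answer is 96.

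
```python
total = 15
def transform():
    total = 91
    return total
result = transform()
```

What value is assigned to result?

Step 1: Global total = 15.
Step 2: transform() creates local total = 91, shadowing the global.
Step 3: Returns local total = 91. result = 91

The answer is 91.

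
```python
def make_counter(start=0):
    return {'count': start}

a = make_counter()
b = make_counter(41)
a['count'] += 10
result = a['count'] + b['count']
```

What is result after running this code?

Step 1: make_counter() returns a new dict each call (immutable default 0).
Step 2: a = {'count': 0}, b = {'count': 41}.
Step 3: a['count'] += 10 = 10. result = 10 + 41 = 51

The answer is 51.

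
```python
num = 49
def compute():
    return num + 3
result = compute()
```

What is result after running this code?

Step 1: num = 49 is defined globally.
Step 2: compute() looks up num from global scope = 49, then computes 49 + 3 = 52.
Step 3: result = 52

The answer is 52.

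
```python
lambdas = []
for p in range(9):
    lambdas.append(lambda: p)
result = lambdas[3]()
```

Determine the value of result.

Step 1: The loop creates 9 lambdas, all referencing the same variable p.
Step 2: After the loop, p = 8 (final value).
Step 3: lambdas[3]() looks up p at call time and finds 8. This is the late binding gotcha. result = 8

The answer is 8.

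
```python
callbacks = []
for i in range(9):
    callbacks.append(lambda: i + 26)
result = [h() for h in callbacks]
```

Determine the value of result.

Step 1: All lambdas capture i by reference. After the loop, i = 8.
Step 2: Each call returns 8 + 26 = 34.
Step 3: result = [34, 34, 34, 34, 34, 34, 34, 34, 34]

The answer is [34, 34, 34, 34, 34, 34, 34, 34, 34].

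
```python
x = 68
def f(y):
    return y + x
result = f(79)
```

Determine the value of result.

Step 1: x = 68 is defined globally.
Step 2: f(79) uses parameter y = 79 and looks up x from global scope = 68.
Step 3: result = 79 + 68 = 147

The answer is 147.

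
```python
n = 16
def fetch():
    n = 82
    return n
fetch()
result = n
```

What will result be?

Step 1: n = 16 globally.
Step 2: fetch() creates a LOCAL n = 82 (no global keyword!).
Step 3: The global n is unchanged. result = 16

The answer is 16.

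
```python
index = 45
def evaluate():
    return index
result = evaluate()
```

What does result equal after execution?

Step 1: index = 45 is defined in the global scope.
Step 2: evaluate() looks up index. No local index exists, so Python checks the global scope via LEGB rule and finds index = 45.
Step 3: result = 45

The answer is 45.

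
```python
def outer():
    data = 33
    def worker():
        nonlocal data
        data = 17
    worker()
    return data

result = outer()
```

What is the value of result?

Step 1: outer() sets data = 33.
Step 2: worker() uses nonlocal to reassign data = 17.
Step 3: result = 17

The answer is 17.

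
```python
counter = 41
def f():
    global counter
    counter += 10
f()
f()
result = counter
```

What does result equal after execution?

Step 1: counter = 41.
Step 2: First f(): counter = 41 + 10 = 51.
Step 3: Second f(): counter = 51 + 10 = 61. result = 61

The answer is 61.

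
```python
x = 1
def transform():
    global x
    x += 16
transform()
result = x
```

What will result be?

Step 1: x = 1 globally.
Step 2: transform() modifies global x: x += 16 = 17.
Step 3: result = 17

The answer is 17.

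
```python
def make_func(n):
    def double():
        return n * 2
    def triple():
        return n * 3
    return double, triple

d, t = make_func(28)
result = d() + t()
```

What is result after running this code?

Step 1: Both closures capture the same n = 28.
Step 2: d() = 28 * 2 = 56, t() = 28 * 3 = 84.
Step 3: result = 56 + 84 = 140

The answer is 140.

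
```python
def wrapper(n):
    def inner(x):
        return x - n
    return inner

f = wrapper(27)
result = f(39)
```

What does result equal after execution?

Step 1: wrapper(27) creates a closure capturing n = 27.
Step 2: f(39) computes 39 - 27 = 12.
Step 3: result = 12

The answer is 12.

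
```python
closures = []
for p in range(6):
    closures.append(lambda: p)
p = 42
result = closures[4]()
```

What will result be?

Step 1: Lambdas capture the variable p by reference, not by value.
Step 2: After the loop, p is reassigned to 42.
Step 3: closures[4]() looks up the current p = 42. result = 42

The answer is 42.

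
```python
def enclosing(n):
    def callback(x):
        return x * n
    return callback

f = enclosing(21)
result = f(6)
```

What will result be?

Step 1: enclosing(21) creates a closure capturing n = 21.
Step 2: f(6) computes 6 * 21 = 126.
Step 3: result = 126

The answer is 126.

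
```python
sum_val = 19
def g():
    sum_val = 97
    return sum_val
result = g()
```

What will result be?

Step 1: Global sum_val = 19.
Step 2: g() creates local sum_val = 97, shadowing the global.
Step 3: Returns local sum_val = 97. result = 97

The answer is 97.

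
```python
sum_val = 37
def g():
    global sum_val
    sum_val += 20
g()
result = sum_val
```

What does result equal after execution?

Step 1: sum_val = 37 globally.
Step 2: g() modifies global sum_val: sum_val += 20 = 57.
Step 3: result = 57

The answer is 57.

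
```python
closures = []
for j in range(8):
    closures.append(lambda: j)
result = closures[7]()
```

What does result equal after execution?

Step 1: The loop creates 8 lambdas, all referencing the same variable j.
Step 2: After the loop, j = 7 (final value).
Step 3: closures[7]() looks up j at call time and finds 7. This is the late binding gotcha. result = 7

The answer is 7.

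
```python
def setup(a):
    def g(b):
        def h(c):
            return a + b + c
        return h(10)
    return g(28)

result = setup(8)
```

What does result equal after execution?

Step 1: a = 8, b = 28, c = 10 across three nested scopes.
Step 2: h() accesses all three via LEGB rule.
Step 3: result = 8 + 28 + 10 = 46

The answer is 46.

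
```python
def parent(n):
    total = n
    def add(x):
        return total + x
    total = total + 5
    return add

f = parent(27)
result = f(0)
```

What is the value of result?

Step 1: parent(27) sets total = 27, then total = 27 + 5 = 32.
Step 2: Closures capture by reference, so add sees total = 32.
Step 3: f(0) returns 32 + 0 = 32

The answer is 32.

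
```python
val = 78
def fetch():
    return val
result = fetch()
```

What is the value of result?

Step 1: val = 78 is defined in the global scope.
Step 2: fetch() looks up val. No local val exists, so Python checks the global scope via LEGB rule and finds val = 78.
Step 3: result = 78

The answer is 78.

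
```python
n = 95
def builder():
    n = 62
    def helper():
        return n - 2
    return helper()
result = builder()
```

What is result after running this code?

Step 1: builder() shadows global n with n = 62.
Step 2: helper() finds n = 62 in enclosing scope, computes 62 - 2 = 60.
Step 3: result = 60

The answer is 60.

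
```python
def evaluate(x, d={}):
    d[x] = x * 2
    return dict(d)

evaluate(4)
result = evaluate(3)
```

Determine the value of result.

Step 1: Mutable default dict is shared across calls.
Step 2: First call adds 4: 8. Second call adds 3: 6.
Step 3: result = {4: 8, 3: 6}

The answer is {4: 8, 3: 6}.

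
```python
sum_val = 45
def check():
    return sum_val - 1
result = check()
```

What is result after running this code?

Step 1: sum_val = 45 is defined globally.
Step 2: check() looks up sum_val from global scope = 45, then computes 45 - 1 = 44.
Step 3: result = 44

The answer is 44.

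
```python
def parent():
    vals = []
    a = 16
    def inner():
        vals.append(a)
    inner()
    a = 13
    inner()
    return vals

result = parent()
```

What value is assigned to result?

Step 1: a = 16. inner() appends current a to vals.
Step 2: First inner(): appends 16. Then a = 13.
Step 3: Second inner(): appends 13 (closure sees updated a). result = [16, 13]

The answer is [16, 13].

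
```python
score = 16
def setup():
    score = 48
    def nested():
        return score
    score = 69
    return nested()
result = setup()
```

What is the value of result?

Step 1: setup() sets score = 48, then later score = 69.
Step 2: nested() is called after score is reassigned to 69. Closures capture variables by reference, not by value.
Step 3: result = 69

The answer is 69.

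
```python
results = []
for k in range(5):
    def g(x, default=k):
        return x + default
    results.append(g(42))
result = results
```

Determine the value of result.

Step 1: Default argument default=k is evaluated at function definition time.
Step 2: Each iteration creates g with default = current k value.
Step 3: g(42) returns 42 + default. results = [42, 43, 44, 45, 46]

The answer is [42, 43, 44, 45, 46].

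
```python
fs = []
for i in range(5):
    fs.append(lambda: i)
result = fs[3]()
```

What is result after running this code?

Step 1: The loop creates 5 lambdas, all referencing the same variable i.
Step 2: After the loop, i = 4 (final value).
Step 3: fs[3]() looks up i at call time and finds 4. This is the late binding gotcha. result = 4

The answer is 4.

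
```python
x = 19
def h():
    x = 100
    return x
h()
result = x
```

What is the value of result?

Step 1: x = 19 globally.
Step 2: h() creates a LOCAL x = 100 (no global keyword!).
Step 3: The global x is unchanged. result = 19

The answer is 19.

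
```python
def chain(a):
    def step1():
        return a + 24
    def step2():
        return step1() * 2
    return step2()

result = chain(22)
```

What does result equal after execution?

Step 1: chain(22) captures a = 22.
Step 2: step2() calls step1() which returns 22 + 24 = 46.
Step 3: step2() returns 46 * 2 = 92

The answer is 92.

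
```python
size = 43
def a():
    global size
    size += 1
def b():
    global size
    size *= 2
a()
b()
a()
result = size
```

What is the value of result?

Step 1: size = 43.
Step 2: a(): size = 43 + 1 = 44.
Step 3: b(): size = 44 * 2 = 88.
Step 4: a(): size = 88 + 1 = 89

The answer is 89.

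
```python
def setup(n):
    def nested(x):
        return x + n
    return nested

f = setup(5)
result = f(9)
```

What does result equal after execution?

Step 1: setup(5) creates a closure that captures n = 5.
Step 2: f(9) calls the closure with x = 9, returning 9 + 5 = 14.
Step 3: result = 14

The answer is 14.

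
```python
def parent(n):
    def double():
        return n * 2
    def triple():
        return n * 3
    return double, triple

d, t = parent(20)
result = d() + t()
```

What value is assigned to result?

Step 1: Both closures capture the same n = 20.
Step 2: d() = 20 * 2 = 40, t() = 20 * 3 = 60.
Step 3: result = 40 + 60 = 100

The answer is 100.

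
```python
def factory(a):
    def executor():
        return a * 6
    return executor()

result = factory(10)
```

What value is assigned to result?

Step 1: factory(10) binds parameter a = 10.
Step 2: executor() accesses a = 10 from enclosing scope.
Step 3: result = 10 * 6 = 60

The answer is 60.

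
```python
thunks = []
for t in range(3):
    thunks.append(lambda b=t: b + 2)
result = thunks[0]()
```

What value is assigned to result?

Step 1: Default argument b=t captures t's value at definition time.
Step 2: thunks[0] was defined when t = 0, so b defaults to 0.
Step 3: result = 0 + 2 = 2 (default arg fixes the late binding issue)

The answer is 2.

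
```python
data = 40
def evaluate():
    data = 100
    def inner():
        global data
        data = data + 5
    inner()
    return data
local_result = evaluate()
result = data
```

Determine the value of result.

Step 1: Global data = 40. evaluate() creates local data = 100.
Step 2: inner() declares global data and adds 5: global data = 40 + 5 = 45.
Step 3: evaluate() returns its local data = 100 (unaffected by inner).
Step 4: result = global data = 45

The answer is 45.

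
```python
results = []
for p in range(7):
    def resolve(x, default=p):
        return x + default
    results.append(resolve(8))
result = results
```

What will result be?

Step 1: Default argument default=p is evaluated at function definition time.
Step 2: Each iteration creates resolve with default = current p value.
Step 3: resolve(8) returns 8 + default. results = [8, 9, 10, 11, 12, 13, 14]

The answer is [8, 9, 10, 11, 12, 13, 14].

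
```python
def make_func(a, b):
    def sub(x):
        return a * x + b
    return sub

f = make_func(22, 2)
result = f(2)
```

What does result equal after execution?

Step 1: make_func(22, 2) captures a = 22, b = 2.
Step 2: f(2) computes 22 * 2 + 2 = 46.
Step 3: result = 46

The answer is 46.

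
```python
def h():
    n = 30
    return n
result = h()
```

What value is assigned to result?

Step 1: h() defines n = 30 in its local scope.
Step 2: return n finds the local variable n = 30.
Step 3: result = 30

The answer is 30.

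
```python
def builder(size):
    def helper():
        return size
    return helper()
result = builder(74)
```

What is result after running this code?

Step 1: builder(74) binds parameter size = 74.
Step 2: helper() looks up size in enclosing scope and finds the parameter size = 74.
Step 3: result = 74

The answer is 74.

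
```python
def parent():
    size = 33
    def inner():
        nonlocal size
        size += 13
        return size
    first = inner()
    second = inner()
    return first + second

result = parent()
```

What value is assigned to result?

Step 1: size starts at 33.
Step 2: First call: size = 33 + 13 = 46, returns 46.
Step 3: Second call: size = 46 + 13 = 59, returns 59.
Step 4: result = 46 + 59 = 105

The answer is 105.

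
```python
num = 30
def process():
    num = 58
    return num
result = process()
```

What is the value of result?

Step 1: Global num = 30.
Step 2: process() creates local num = 58, shadowing the global.
Step 3: Returns local num = 58. result = 58

The answer is 58.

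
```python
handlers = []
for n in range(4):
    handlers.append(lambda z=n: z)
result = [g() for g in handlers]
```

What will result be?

Step 1: Default arg z=n captures n at each iteration.
Step 2: Each lambda has its own default: 0, 1, ..., 3.
Step 3: result = [0, 1, 2, 3]

The answer is [0, 1, 2, 3].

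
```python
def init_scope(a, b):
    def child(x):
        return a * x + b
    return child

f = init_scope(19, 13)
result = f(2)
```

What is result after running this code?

Step 1: init_scope(19, 13) captures a = 19, b = 13.
Step 2: f(2) computes 19 * 2 + 13 = 51.
Step 3: result = 51

The answer is 51.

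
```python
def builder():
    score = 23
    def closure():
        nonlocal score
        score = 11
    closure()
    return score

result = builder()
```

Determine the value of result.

Step 1: builder() sets score = 23.
Step 2: closure() uses nonlocal to reassign score = 11.
Step 3: result = 11

The answer is 11.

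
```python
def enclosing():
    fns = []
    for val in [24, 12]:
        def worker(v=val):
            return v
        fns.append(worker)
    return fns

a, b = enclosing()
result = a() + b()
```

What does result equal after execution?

Step 1: Default argument v=val captures val at each iteration.
Step 2: a() returns 24 (captured at first iteration), b() returns 12 (captured at second).
Step 3: result = 24 + 12 = 36

The answer is 36.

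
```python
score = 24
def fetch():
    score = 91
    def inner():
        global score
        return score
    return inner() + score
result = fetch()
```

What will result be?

Step 1: Global score = 24. fetch() shadows with local score = 91.
Step 2: inner() uses global keyword, so inner() returns global score = 24.
Step 3: fetch() returns 24 + 91 = 115

The answer is 115.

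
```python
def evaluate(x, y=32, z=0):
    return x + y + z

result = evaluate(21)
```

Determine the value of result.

Step 1: evaluate(21) uses defaults y = 32, z = 0.
Step 2: Returns 21 + 32 + 0 = 53.
Step 3: result = 53

The answer is 53.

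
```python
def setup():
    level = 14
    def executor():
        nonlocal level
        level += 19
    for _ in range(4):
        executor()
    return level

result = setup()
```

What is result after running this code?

Step 1: level = 14.
Step 2: executor() is called 4 times in a loop, each adding 19 via nonlocal.
Step 3: level = 14 + 19 * 4 = 90

The answer is 90.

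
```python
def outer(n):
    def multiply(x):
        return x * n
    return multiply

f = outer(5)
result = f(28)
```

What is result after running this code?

Step 1: outer(5) returns multiply closure with n = 5.
Step 2: f(28) computes 28 * 5 = 140.
Step 3: result = 140

The answer is 140.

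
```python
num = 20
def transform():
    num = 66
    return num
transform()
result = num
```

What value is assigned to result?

Step 1: num = 20 globally.
Step 2: transform() creates a LOCAL num = 66 (no global keyword!).
Step 3: The global num is unchanged. result = 20

The answer is 20.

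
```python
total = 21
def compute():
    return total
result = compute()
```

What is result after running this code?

Step 1: total = 21 is defined in the global scope.
Step 2: compute() looks up total. No local total exists, so Python checks the global scope via LEGB rule and finds total = 21.
Step 3: result = 21

The answer is 21.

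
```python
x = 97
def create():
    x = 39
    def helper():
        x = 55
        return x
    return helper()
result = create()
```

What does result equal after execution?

Step 1: Three scopes define x: global (97), create (39), helper (55).
Step 2: helper() has its own local x = 55, which shadows both enclosing and global.
Step 3: result = 55 (local wins in LEGB)

The answer is 55.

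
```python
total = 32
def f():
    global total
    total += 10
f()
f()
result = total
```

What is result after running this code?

Step 1: total = 32.
Step 2: First f(): total = 32 + 10 = 42.
Step 3: Second f(): total = 42 + 10 = 52. result = 52

The answer is 52.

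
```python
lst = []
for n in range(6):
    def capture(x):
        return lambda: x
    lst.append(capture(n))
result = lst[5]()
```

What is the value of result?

Step 1: capture(n) creates a new scope capturing x = n at call time.
Step 2: lst[5] = capture(5), so its lambda captures x = 5.
Step 3: result = 5 (closure factory fixes late binding)

The answer is 5.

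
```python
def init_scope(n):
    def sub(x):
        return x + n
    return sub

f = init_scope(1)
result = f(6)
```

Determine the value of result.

Step 1: init_scope(1) creates a closure that captures n = 1.
Step 2: f(6) calls the closure with x = 6, returning 6 + 1 = 7.
Step 3: result = 7

The answer is 7.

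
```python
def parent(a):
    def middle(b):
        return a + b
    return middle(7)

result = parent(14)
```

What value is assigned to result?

Step 1: parent(14) passes a = 14.
Step 2: middle(7) has b = 7, reads a = 14 from enclosing.
Step 3: result = 14 + 7 = 21

The answer is 21.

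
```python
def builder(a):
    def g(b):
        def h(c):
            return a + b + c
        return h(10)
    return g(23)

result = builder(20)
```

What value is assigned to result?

Step 1: a = 20, b = 23, c = 10 across three nested scopes.
Step 2: h() accesses all three via LEGB rule.
Step 3: result = 20 + 23 + 10 = 53

The answer is 53.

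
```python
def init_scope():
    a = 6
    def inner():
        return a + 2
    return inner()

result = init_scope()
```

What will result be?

Step 1: init_scope() defines a = 6.
Step 2: inner() reads a = 6 from enclosing scope, returns 6 + 2 = 8.
Step 3: result = 8

The answer is 8.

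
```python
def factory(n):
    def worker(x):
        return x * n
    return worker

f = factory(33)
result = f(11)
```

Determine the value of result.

Step 1: factory(33) creates a closure capturing n = 33.
Step 2: f(11) computes 11 * 33 = 363.
Step 3: result = 363

The answer is 363.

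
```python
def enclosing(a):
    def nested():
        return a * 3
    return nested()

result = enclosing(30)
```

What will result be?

Step 1: enclosing(30) binds parameter a = 30.
Step 2: nested() accesses a = 30 from enclosing scope.
Step 3: result = 30 * 3 = 90

The answer is 90.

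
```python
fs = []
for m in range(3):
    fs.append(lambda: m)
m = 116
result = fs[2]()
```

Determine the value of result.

Step 1: Lambdas capture the variable m by reference, not by value.
Step 2: After the loop, m is reassigned to 116.
Step 3: fs[2]() looks up the current m = 116. result = 116

The answer is 116.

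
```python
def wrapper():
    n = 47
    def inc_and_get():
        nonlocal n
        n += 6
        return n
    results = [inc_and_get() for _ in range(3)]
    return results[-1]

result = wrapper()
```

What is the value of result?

Step 1: n = 47.
Step 2: Three calls to inc_and_get(), each adding 6.
Step 3: Last value = 47 + 6 * 3 = 65

The answer is 65.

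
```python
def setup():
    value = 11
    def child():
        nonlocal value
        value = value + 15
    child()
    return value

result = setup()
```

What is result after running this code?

Step 1: setup() sets value = 11.
Step 2: child() uses nonlocal to modify value in setup's scope: value = 11 + 15 = 26.
Step 3: setup() returns the modified value = 26

The answer is 26.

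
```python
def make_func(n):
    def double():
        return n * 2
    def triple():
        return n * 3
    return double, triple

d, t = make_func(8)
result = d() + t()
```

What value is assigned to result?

Step 1: Both closures capture the same n = 8.
Step 2: d() = 8 * 2 = 16, t() = 8 * 3 = 24.
Step 3: result = 16 + 24 = 40

The answer is 40.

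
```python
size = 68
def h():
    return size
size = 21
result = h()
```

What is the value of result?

Step 1: size is first set to 68, then reassigned to 21.
Step 2: h() is called after the reassignment, so it looks up the current global size = 21.
Step 3: result = 21

The answer is 21.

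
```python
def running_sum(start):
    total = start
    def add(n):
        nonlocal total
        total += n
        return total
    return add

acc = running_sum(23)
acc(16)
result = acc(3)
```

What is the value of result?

Step 1: running_sum(23) creates closure with total = 23.
Step 2: First acc(16): total = 23 + 16 = 39.
Step 3: Second acc(3): total = 39 + 3 = 42. result = 42

The answer is 42.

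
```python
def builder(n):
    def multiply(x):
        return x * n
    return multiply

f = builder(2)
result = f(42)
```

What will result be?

Step 1: builder(2) returns multiply closure with n = 2.
Step 2: f(42) computes 42 * 2 = 84.
Step 3: result = 84

The answer is 84.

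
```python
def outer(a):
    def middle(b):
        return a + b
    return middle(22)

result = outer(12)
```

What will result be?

Step 1: outer(12) passes a = 12.
Step 2: middle(22) has b = 22, reads a = 12 from enclosing.
Step 3: result = 12 + 22 = 34

The answer is 34.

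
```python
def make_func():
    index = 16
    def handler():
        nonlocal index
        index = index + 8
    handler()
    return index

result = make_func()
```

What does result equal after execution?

Step 1: make_func() sets index = 16.
Step 2: handler() uses nonlocal to modify index in make_func's scope: index = 16 + 8 = 24.
Step 3: make_func() returns the modified index = 24

The answer is 24.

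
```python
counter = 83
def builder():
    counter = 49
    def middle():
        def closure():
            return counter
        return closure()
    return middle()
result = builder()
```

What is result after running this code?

Step 1: builder() defines counter = 49. middle() and closure() have no local counter.
Step 2: closure() checks local (none), enclosing middle() (none), enclosing builder() and finds counter = 49.
Step 3: result = 49

The answer is 49.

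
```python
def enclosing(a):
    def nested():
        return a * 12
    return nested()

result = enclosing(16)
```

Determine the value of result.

Step 1: enclosing(16) binds parameter a = 16.
Step 2: nested() accesses a = 16 from enclosing scope.
Step 3: result = 16 * 12 = 192

The answer is 192.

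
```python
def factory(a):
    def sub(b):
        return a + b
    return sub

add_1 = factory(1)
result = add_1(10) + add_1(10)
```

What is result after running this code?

Step 1: add_1 captures a = 1.
Step 2: add_1(10) = 1 + 10 = 11, called twice.
Step 3: result = 11 + 11 = 22

The answer is 22.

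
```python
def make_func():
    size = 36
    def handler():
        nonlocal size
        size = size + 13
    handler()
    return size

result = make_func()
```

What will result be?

Step 1: make_func() sets size = 36.
Step 2: handler() uses nonlocal to modify size in make_func's scope: size = 36 + 13 = 49.
Step 3: make_func() returns the modified size = 49

The answer is 49.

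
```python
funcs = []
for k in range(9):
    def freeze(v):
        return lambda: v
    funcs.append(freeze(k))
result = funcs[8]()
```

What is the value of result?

Step 1: freeze(k) creates a new scope capturing v = k at call time.
Step 2: funcs[8] = freeze(8), so its lambda captures v = 8.
Step 3: result = 8 (closure factory fixes late binding)

The answer is 8.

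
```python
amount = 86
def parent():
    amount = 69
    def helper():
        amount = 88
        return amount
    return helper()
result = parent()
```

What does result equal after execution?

Step 1: Three scopes define amount: global (86), parent (69), helper (88).
Step 2: helper() has its own local amount = 88, which shadows both enclosing and global.
Step 3: result = 88 (local wins in LEGB)

The answer is 88.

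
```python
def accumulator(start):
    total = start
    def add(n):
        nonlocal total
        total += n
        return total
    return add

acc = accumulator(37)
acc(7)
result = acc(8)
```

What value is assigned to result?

Step 1: accumulator(37) creates closure with total = 37.
Step 2: First acc(7): total = 37 + 7 = 44.
Step 3: Second acc(8): total = 44 + 8 = 52. result = 52

The answer is 52.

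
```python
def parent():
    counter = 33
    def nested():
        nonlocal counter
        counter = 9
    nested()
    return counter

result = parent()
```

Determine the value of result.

Step 1: parent() sets counter = 33.
Step 2: nested() uses nonlocal to reassign counter = 9.
Step 3: result = 9

The answer is 9.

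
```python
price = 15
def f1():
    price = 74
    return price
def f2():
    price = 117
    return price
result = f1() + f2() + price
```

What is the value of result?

Step 1: Each function shadows global price with its own local.
Step 2: f1() returns 74, f2() returns 117.
Step 3: Global price = 15 is unchanged. result = 74 + 117 + 15 = 206

The answer is 206.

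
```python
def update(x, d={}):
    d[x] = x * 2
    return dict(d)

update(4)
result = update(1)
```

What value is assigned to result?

Step 1: Mutable default dict is shared across calls.
Step 2: First call adds 4: 8. Second call adds 1: 2.
Step 3: result = {4: 8, 1: 2}

The answer is {4: 8, 1: 2}.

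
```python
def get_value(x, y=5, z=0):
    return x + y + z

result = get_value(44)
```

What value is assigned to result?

Step 1: get_value(44) uses defaults y = 5, z = 0.
Step 2: Returns 44 + 5 + 0 = 49.
Step 3: result = 49

The answer is 49.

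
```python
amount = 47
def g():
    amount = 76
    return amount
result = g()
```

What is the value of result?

Step 1: Global amount = 47.
Step 2: g() creates local amount = 76, shadowing the global.
Step 3: Returns local amount = 76. result = 76

The answer is 76.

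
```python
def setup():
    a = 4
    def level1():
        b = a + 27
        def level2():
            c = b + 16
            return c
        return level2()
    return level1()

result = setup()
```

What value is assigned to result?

Step 1: a = 4. b = a + 27 = 31.
Step 2: c = b + 16 = 31 + 16 = 47.
Step 3: result = 47

The answer is 47.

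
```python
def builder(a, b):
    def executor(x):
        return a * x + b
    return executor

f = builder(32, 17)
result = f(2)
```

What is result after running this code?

Step 1: builder(32, 17) captures a = 32, b = 17.
Step 2: f(2) computes 32 * 2 + 17 = 81.
Step 3: result = 81

The answer is 81.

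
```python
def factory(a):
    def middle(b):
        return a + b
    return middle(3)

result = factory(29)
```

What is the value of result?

Step 1: factory(29) passes a = 29.
Step 2: middle(3) has b = 3, reads a = 29 from enclosing.
Step 3: result = 29 + 3 = 32

The answer is 32.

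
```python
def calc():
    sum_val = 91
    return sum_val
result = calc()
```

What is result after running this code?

Step 1: calc() defines sum_val = 91 in its local scope.
Step 2: return sum_val finds the local variable sum_val = 91.
Step 3: result = 91

The answer is 91.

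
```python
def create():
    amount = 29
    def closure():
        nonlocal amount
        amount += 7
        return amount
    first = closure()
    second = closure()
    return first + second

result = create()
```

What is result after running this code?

Step 1: amount starts at 29.
Step 2: First call: amount = 29 + 7 = 36, returns 36.
Step 3: Second call: amount = 36 + 7 = 43, returns 43.
Step 4: result = 36 + 43 = 79

The answer is 79.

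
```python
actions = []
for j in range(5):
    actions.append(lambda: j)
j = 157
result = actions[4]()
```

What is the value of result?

Step 1: Lambdas capture the variable j by reference, not by value.
Step 2: After the loop, j is reassigned to 157.
Step 3: actions[4]() looks up the current j = 157. result = 157

The answer is 157.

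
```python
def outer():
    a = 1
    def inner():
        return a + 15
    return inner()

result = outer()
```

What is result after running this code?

Step 1: outer() defines a = 1.
Step 2: inner() reads a = 1 from enclosing scope, returns 1 + 15 = 16.
Step 3: result = 16

The answer is 16.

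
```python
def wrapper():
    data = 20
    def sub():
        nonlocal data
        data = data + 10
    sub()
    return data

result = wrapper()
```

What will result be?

Step 1: wrapper() sets data = 20.
Step 2: sub() uses nonlocal to modify data in wrapper's scope: data = 20 + 10 = 30.
Step 3: wrapper() returns the modified data = 30

The answer is 30.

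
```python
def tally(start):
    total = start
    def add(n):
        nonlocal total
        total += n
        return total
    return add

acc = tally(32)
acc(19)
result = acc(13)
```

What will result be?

Step 1: tally(32) creates closure with total = 32.
Step 2: First acc(19): total = 32 + 19 = 51.
Step 3: Second acc(13): total = 51 + 13 = 64. result = 64

The answer is 64.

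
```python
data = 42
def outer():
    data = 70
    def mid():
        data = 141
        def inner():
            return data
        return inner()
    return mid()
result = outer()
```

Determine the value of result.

Step 1: Three levels of shadowing: global 42, outer 70, mid 141.
Step 2: inner() finds data = 141 in enclosing mid() scope.
Step 3: result = 141

The answer is 141.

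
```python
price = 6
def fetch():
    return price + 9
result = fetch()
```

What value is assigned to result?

Step 1: price = 6 is defined globally.
Step 2: fetch() looks up price from global scope = 6, then computes 6 + 9 = 15.
Step 3: result = 15

The answer is 15.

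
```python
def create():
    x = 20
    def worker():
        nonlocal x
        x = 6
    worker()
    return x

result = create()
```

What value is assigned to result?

Step 1: create() sets x = 20.
Step 2: worker() uses nonlocal to reassign x = 6.
Step 3: result = 6

The answer is 6.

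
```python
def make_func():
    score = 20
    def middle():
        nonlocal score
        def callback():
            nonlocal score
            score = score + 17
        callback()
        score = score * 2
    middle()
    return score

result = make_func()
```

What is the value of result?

Step 1: score = 20.
Step 2: callback() adds 17: score = 20 + 17 = 37.
Step 3: middle() doubles: score = 37 * 2 = 74.
Step 4: result = 74

The answer is 74.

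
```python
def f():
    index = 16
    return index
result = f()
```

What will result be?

Step 1: f() defines index = 16 in its local scope.
Step 2: return index finds the local variable index = 16.
Step 3: result = 16

The answer is 16.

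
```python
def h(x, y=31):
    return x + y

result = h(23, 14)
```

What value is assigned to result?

Step 1: h(23, 14) overrides default y with 14.
Step 2: Returns 23 + 14 = 37.
Step 3: result = 37

The answer is 37.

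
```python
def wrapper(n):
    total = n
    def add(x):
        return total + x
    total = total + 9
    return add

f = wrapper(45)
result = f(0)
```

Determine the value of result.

Step 1: wrapper(45) sets total = 45, then total = 45 + 9 = 54.
Step 2: Closures capture by reference, so add sees total = 54.
Step 3: f(0) returns 54 + 0 = 54

The answer is 54.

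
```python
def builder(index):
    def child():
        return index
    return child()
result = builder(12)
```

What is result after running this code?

Step 1: builder(12) binds parameter index = 12.
Step 2: child() looks up index in enclosing scope and finds the parameter index = 12.
Step 3: result = 12

The answer is 12.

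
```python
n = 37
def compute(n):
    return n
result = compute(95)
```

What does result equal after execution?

Step 1: Global n = 37.
Step 2: compute(95) takes parameter n = 95, which shadows the global.
Step 3: result = 95

The answer is 95.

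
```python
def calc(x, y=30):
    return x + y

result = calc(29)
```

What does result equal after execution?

Step 1: calc(29) uses default y = 30.
Step 2: Returns 29 + 30 = 59.
Step 3: result = 59

The answer is 59.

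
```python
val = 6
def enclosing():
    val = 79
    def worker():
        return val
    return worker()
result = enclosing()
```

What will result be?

Step 1: val = 6 globally, but enclosing() defines val = 79 locally.
Step 2: worker() looks up val. Not in local scope, so checks enclosing scope (enclosing) and finds val = 79.
Step 3: result = 79

The answer is 79.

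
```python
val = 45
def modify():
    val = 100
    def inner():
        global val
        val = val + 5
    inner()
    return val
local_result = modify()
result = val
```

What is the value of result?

Step 1: Global val = 45. modify() creates local val = 100.
Step 2: inner() declares global val and adds 5: global val = 45 + 5 = 50.
Step 3: modify() returns its local val = 100 (unaffected by inner).
Step 4: result = global val = 50

The answer is 50.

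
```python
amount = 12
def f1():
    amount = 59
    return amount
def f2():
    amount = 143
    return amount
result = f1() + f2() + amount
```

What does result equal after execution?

Step 1: Each function shadows global amount with its own local.
Step 2: f1() returns 59, f2() returns 143.
Step 3: Global amount = 12 is unchanged. result = 59 + 143 + 12 = 214

The answer is 214.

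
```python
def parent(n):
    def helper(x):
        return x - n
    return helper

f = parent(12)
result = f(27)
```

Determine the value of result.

Step 1: parent(12) creates a closure capturing n = 12.
Step 2: f(27) computes 27 - 12 = 15.
Step 3: result = 15

The answer is 15.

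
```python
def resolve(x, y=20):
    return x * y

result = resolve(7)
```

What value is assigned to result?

Step 1: resolve(7) uses default y = 20.
Step 2: Returns 7 * 20 = 140.
Step 3: result = 140

The answer is 140.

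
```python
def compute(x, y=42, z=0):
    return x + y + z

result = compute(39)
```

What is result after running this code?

Step 1: compute(39) uses defaults y = 42, z = 0.
Step 2: Returns 39 + 42 + 0 = 81.
Step 3: result = 81

The answer is 81.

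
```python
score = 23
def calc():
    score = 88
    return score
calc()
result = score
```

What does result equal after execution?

Step 1: score = 23 globally.
Step 2: calc() creates a LOCAL score = 88 (no global keyword!).
Step 3: The global score is unchanged. result = 23

The answer is 23.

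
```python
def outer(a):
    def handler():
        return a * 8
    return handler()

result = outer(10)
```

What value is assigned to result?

Step 1: outer(10) binds parameter a = 10.
Step 2: handler() accesses a = 10 from enclosing scope.
Step 3: result = 10 * 8 = 80

The answer is 80.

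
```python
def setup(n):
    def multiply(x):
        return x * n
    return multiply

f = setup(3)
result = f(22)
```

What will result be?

Step 1: setup(3) returns multiply closure with n = 3.
Step 2: f(22) computes 22 * 3 = 66.
Step 3: result = 66

The answer is 66.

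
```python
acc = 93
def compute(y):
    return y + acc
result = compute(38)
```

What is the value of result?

Step 1: acc = 93 is defined globally.
Step 2: compute(38) uses parameter y = 38 and looks up acc from global scope = 93.
Step 3: result = 38 + 93 = 131

The answer is 131.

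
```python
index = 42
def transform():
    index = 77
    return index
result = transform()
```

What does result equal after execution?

Step 1: Global index = 42.
Step 2: transform() creates local index = 77, shadowing the global.
Step 3: Returns local index = 77. result = 77

The answer is 77.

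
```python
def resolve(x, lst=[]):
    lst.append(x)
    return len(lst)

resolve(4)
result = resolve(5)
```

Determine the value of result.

Step 1: Mutable default list persists between calls.
Step 2: First call: lst = [4], len = 1. Second call: lst = [4, 5], len = 2.
Step 3: result = 2

The answer is 2.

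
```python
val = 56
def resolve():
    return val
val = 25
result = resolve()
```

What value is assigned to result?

Step 1: val is first set to 56, then reassigned to 25.
Step 2: resolve() is called after the reassignment, so it looks up the current global val = 25.
Step 3: result = 25

The answer is 25.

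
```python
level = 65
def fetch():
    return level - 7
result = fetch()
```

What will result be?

Step 1: level = 65 is defined globally.
Step 2: fetch() looks up level from global scope = 65, then computes 65 - 7 = 58.
Step 3: result = 58

The answer is 58.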